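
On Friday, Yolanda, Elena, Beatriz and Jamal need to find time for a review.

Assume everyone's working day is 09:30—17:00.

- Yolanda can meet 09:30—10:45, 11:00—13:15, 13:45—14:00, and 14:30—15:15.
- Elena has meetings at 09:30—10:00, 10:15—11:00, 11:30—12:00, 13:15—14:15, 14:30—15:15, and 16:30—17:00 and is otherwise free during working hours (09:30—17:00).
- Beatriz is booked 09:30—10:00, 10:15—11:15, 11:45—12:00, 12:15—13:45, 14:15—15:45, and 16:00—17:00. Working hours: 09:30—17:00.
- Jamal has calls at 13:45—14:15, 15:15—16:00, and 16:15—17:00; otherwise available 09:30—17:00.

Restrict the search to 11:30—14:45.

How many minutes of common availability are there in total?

15 minutes

Elena free within 09:30–17:00: 10:00–10:15, 11:00–11:30, 12:00–13:15, 14:15–14:30, 15:15–16:30.
Beatriz free within 09:30–17:00: 10:00–10:15, 11:15–11:45, 12:00–12:15, 13:45–14:15, 15:45–16:00.
Jamal free within 09:30–17:00: 09:30–13:45, 14:15–15:15, 16:00–16:15.
Yolanda ∩ Elena: 10:00–10:15, 11:00–11:30, 12:00–13:15.
Yolanda ∩ Elena ∩ Beatriz: 10:00–10:15, 11:15–11:30, 12:00–12:15.
Yolanda ∩ Elena ∩ Beatriz ∩ Jamal: 10:00–10:15, 11:15–11:30, 12:00–12:15.
Restricted to 11:30–14:45: 12:00–12:15.
Total common minutes: 15.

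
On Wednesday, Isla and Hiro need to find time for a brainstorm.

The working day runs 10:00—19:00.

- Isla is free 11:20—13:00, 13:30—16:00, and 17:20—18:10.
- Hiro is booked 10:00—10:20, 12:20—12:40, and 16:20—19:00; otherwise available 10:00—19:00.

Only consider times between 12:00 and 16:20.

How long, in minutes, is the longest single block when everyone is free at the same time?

Hiro free within 10:00–19:00: 10:20–12:20, 12:40–16:20.
Isla ∩ Hiro: 11:20–12:20, 12:40–13:00, 13:30–16:00.
Restricted to 12:00–16:20: 12:00–12:20, 12:40–13:00, 13:30–16:00.
Common window lengths: 20, 20, 150 min; longest is 150.

150 minutes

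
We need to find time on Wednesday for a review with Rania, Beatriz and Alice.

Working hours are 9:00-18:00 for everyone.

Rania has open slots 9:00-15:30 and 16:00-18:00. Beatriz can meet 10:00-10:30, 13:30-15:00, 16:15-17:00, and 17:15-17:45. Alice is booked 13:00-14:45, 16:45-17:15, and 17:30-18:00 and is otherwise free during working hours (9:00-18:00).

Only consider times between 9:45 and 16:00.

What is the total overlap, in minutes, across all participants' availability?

45 minutes

Alice free within 09:00–18:00: 09:00–13:00, 14:45–16:45, 17:15–17:30.
Rania ∩ Beatriz: 10:00–10:30, 13:30–15:00, 16:15–17:00, 17:15–17:45.
Rania ∩ Beatriz ∩ Alice: 10:00–10:30, 14:45–15:00, 16:15–16:45, 17:15–17:30.
Restricted to 09:45–16:00: 10:00–10:30, 14:45–15:00.
Total common minutes: 30 + 15 = 45.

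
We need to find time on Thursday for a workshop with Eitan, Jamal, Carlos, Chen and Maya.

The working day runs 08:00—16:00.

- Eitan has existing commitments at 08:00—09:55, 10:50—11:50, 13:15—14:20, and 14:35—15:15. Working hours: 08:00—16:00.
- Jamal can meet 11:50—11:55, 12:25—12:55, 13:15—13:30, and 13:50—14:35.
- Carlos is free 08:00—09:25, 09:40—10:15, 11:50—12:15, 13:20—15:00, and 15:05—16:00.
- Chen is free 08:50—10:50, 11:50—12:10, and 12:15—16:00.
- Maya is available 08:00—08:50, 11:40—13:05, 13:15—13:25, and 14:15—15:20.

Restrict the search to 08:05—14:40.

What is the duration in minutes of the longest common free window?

Eitan free within 08:00–16:00: 09:55–10:50, 11:50–13:15, 14:20–14:35, 15:15–16:00.
Eitan ∩ Jamal: 11:50–11:55, 12:25–12:55, 14:20–14:35.
Eitan ∩ Jamal ∩ Carlos: 11:50–11:55, 14:20–14:35.
Eitan ∩ Jamal ∩ Carlos ∩ Chen: 11:50–11:55, 14:20–14:35.
Eitan ∩ Jamal ∩ Carlos ∩ Chen ∩ Maya: 11:50–11:55, 14:20–14:35.
Restricted to 08:05–14:40: 11:50–11:55, 14:20–14:35.
Common window lengths: 5, 15 min; longest is 15.

15 minutes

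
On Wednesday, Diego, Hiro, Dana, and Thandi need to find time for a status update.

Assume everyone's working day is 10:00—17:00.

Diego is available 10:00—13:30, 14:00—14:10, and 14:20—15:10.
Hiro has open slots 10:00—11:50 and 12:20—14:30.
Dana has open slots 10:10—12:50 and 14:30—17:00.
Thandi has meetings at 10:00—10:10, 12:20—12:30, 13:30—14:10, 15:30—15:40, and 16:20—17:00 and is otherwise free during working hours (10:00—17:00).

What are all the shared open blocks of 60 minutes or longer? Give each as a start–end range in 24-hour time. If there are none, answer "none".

10:10–11:50

Thandi free within 10:00–17:00: 10:10–12:20, 12:30–13:30, 14:10–15:30, 15:40–16:20.
Diego ∩ Hiro: 10:00–11:50, 12:20–13:30, 14:00–14:10, 14:20–14:30.
Diego ∩ Hiro ∩ Dana: 10:10–11:50, 12:20–12:50.
Diego ∩ Hiro ∩ Dana ∩ Thandi: 10:10–11:50, 12:30–12:50.
Windows ≥ 60 min: 10:10–11:50.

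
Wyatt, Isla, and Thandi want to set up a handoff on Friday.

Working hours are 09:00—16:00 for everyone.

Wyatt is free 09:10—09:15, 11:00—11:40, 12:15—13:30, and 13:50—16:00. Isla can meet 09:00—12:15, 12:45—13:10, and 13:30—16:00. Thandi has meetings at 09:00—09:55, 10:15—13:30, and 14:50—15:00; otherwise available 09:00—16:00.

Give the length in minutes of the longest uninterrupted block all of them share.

60 minutes

Thandi free within 09:00–16:00: 09:55–10:15, 13:30–14:50, 15:00–16:00.
Wyatt ∩ Isla: 09:10–09:15, 11:00–11:40, 12:45–13:10, 13:50–16:00.
Wyatt ∩ Isla ∩ Thandi: 13:50–14:50, 15:00–16:00.
Common window lengths: 60, 60 min; longest is 60.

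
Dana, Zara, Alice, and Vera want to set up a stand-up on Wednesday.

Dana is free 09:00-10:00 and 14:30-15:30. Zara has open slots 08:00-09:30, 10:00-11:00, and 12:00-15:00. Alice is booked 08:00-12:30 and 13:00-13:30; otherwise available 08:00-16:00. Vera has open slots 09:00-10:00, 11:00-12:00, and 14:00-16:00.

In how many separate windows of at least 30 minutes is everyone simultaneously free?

1

Alice free within 08:00–16:00: 12:30–13:00, 13:30–16:00.
Dana ∩ Zara: 09:00–09:30, 14:30–15:00.
Dana ∩ Zara ∩ Alice: 14:30–15:00.
Dana ∩ Zara ∩ Alice ∩ Vera: 14:30–15:00.
Windows ≥ 30 min: 14:30–15:00.
That's 1 window.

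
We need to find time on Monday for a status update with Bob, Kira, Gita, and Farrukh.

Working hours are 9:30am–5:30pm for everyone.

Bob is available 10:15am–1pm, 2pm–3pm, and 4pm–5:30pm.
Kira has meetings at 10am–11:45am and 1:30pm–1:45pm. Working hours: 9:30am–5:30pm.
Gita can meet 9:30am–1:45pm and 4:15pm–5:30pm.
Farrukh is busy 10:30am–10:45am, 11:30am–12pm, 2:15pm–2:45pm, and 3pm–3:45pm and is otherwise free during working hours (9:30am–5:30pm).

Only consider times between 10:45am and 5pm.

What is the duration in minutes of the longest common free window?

60 minutes

Kira free within 09:30–17:30: 09:30–10:00, 11:45–13:30, 13:45–17:30.
Farrukh free within 09:30–17:30: 09:30–10:30, 10:45–11:30, 12:00–14:15, 14:45–15:00, 15:45–17:30.
Bob ∩ Kira: 11:45–13:00, 14:00–15:00, 16:00–17:30.
Bob ∩ Kira ∩ Gita: 11:45–13:00, 16:15–17:30.
Bob ∩ Kira ∩ Gita ∩ Farrukh: 12:00–13:00, 16:15–17:30.
Restricted to 10:45–17:00: 12:00–13:00, 16:15–17:00.
Common window lengths: 60, 45 min; longest is 60.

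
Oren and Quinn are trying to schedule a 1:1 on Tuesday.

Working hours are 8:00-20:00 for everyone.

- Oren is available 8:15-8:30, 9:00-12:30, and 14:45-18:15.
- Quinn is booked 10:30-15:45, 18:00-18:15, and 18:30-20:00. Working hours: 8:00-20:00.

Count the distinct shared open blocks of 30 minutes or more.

2

Quinn free within 08:00–20:00: 08:00–10:30, 15:45–18:00, 18:15–18:30.
Oren ∩ Quinn: 08:15–08:30, 09:00–10:30, 15:45–18:00.
Windows ≥ 30 min: 09:00–10:30, 15:45–18:00.
That's 2 windows.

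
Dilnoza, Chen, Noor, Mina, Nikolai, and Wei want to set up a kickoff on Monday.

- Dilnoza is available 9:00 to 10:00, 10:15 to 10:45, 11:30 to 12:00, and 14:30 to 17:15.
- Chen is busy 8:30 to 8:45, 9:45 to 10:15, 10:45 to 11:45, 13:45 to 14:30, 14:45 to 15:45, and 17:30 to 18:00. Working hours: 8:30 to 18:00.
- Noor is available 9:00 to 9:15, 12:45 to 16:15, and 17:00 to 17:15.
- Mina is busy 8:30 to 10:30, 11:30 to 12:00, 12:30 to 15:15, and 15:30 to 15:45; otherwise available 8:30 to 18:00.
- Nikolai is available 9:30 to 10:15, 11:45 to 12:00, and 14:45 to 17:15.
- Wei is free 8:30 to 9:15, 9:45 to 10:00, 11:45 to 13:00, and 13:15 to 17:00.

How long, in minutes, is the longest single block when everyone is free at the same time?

Chen free within 08:30–18:00: 08:45–09:45, 10:15–10:45, 11:45–13:45, 14:30–14:45, 15:45–17:30.
Mina free within 08:30–18:00: 10:30–11:30, 12:00–12:30, 15:15–15:30, 15:45–18:00.
Dilnoza ∩ Chen: 09:00–09:45, 10:15–10:45, 11:45–12:00, 14:30–14:45, 15:45–17:15.
Dilnoza ∩ Chen ∩ Noor: 09:00–09:15, 14:30–14:45, 15:45–16:15, 17:00–17:15.
Dilnoza ∩ Chen ∩ Noor ∩ Mina: 15:45–16:15, 17:00–17:15.
Dilnoza ∩ Chen ∩ Noor ∩ Mina ∩ Nikolai: 15:45–16:15, 17:00–17:15.
Dilnoza ∩ Chen ∩ Noor ∩ Mina ∩ Nikolai ∩ Wei: 15:45–16:15.
Single common window of 30 minutes.

30 minutes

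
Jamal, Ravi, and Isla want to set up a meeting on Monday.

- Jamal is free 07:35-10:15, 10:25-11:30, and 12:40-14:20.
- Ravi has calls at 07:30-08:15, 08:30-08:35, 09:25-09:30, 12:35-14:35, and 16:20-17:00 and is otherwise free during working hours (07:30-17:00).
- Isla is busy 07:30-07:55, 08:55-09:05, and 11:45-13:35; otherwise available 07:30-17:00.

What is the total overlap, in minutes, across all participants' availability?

165 minutes

Ravi free within 07:30–17:00: 08:15–08:30, 08:35–09:25, 09:30–12:35, 14:35–16:20.
Isla free within 07:30–17:00: 07:55–08:55, 09:05–11:45, 13:35–17:00.
Jamal ∩ Ravi: 08:15–08:30, 08:35–09:25, 09:30–10:15, 10:25–11:30.
Jamal ∩ Ravi ∩ Isla: 08:15–08:30, 08:35–08:55, 09:05–09:25, 09:30–10:15, 10:25–11:30.
Total common minutes: 15 + 20 + 20 + 45 + 65 = 165.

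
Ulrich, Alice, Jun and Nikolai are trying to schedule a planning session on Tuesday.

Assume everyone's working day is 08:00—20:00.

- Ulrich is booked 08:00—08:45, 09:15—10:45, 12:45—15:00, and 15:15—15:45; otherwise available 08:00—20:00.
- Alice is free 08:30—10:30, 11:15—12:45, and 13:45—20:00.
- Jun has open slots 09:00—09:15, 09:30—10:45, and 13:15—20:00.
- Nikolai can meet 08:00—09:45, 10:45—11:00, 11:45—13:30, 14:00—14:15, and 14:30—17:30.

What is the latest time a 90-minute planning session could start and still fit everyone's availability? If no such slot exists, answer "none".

Ulrich free within 08:00–20:00: 08:45–09:15, 10:45–12:45, 15:00–15:15, 15:45–20:00.
Ulrich ∩ Alice: 08:45–09:15, 11:15–12:45, 15:00–15:15, 15:45–20:00.
Ulrich ∩ Alice ∩ Jun: 09:00–09:15, 15:00–15:15, 15:45–20:00.
Ulrich ∩ Alice ∩ Jun ∩ Nikolai: 09:00–09:15, 15:00–15:15, 15:45–17:30.
Windows ≥ 90 min: 15:45–17:30.
Latest start in the last window 15:45–17:30 is 17:30 − 90 min = 16:00.

16:00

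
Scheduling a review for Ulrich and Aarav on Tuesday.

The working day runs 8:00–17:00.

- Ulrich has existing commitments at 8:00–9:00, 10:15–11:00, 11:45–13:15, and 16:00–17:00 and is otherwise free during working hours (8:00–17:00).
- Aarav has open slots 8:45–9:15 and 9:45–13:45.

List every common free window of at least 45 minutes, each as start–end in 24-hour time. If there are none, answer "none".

11:00–11:45

Ulrich free within 08:00–17:00: 09:00–10:15, 11:00–11:45, 13:15–16:00.
Ulrich ∩ Aarav: 09:00–09:15, 09:45–10:15, 11:00–11:45, 13:15–13:45.
Windows ≥ 45 min: 11:00–11:45.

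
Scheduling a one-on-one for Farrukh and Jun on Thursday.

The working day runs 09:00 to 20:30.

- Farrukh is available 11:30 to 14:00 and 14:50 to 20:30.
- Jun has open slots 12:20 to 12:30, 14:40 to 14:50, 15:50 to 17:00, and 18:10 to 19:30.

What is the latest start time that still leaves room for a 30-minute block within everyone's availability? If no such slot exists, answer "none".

Farrukh ∩ Jun: 12:20–12:30, 15:50–17:00, 18:10–19:30.
Windows ≥ 30 min: 15:50–17:00, 18:10–19:30.
Latest start in the last window 18:10–19:30 is 19:30 − 30 min = 19:00.

19:00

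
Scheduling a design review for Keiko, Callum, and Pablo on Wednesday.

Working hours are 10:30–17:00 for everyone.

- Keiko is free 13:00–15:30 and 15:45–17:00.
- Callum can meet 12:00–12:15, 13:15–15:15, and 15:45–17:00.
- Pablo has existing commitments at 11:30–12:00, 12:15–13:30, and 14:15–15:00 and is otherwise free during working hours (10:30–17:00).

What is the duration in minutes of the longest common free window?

75 minutes

Pablo free within 10:30–17:00: 10:30–11:30, 12:00–12:15, 13:30–14:15, 15:00–17:00.
Keiko ∩ Callum: 13:15–15:15, 15:45–17:00.
Keiko ∩ Callum ∩ Pablo: 13:30–14:15, 15:00–15:15, 15:45–17:00.
Common window lengths: 45, 15, 75 min; longest is 75.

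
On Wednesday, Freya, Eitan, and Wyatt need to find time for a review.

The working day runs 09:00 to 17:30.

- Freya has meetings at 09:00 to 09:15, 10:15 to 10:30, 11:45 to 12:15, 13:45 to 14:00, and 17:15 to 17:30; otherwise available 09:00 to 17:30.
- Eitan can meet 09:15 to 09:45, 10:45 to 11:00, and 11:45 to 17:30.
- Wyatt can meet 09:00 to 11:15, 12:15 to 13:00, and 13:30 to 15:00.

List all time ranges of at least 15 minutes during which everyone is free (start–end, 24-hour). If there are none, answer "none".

Freya free within 09:00–17:30: 09:15–10:15, 10:30–11:45, 12:15–13:45, 14:00–17:15.
Freya ∩ Eitan: 09:15–09:45, 10:45–11:00, 12:15–13:45, 14:00–17:15.
Freya ∩ Eitan ∩ Wyatt: 09:15–09:45, 10:45–11:00, 12:15–13:00, 13:30–13:45, 14:00–15:00.
Windows ≥ 15 min: 09:15–09:45, 10:45–11:00, 12:15–13:00, 13:30–13:45, 14:00–15:00.

09:15–09:45, 10:45–11:00, 12:15–13:00, 13:30–13:45, 14:00–15:00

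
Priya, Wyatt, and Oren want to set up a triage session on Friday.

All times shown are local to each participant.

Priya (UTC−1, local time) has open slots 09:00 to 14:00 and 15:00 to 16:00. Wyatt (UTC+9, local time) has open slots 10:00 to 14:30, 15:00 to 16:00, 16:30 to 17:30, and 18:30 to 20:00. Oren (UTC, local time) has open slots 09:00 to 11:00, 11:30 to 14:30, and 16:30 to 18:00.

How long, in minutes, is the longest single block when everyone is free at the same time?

Priya → UTC: 10:00–15:00, 16:00–17:00.
Wyatt → UTC: 01:00–05:30, 06:00–07:00, 07:30–08:30, 09:30–11:00.
Oren → UTC: 09:00–11:00, 11:30–14:30, 16:30–18:00.
Priya ∩ Wyatt: 10:00–11:00.
Priya ∩ Wyatt ∩ Oren: 10:00–11:00.
Single common window of 60 minutes.

60 minutes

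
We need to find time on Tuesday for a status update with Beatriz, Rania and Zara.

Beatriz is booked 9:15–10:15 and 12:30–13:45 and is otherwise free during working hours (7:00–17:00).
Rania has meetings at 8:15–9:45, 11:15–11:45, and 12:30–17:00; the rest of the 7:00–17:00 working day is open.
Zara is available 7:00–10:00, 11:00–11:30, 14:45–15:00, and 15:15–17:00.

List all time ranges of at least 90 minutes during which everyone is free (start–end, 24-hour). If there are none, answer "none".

Beatriz free within 07:00–17:00: 07:00–09:15, 10:15–12:30, 13:45–17:00.
Rania free within 07:00–17:00: 07:00–08:15, 09:45–11:15, 11:45–12:30.
Beatriz ∩ Rania: 07:00–08:15, 10:15–11:15, 11:45–12:30.
Beatriz ∩ Rania ∩ Zara: 07:00–08:15, 11:00–11:15.
Windows ≥ 90 min: (none).

none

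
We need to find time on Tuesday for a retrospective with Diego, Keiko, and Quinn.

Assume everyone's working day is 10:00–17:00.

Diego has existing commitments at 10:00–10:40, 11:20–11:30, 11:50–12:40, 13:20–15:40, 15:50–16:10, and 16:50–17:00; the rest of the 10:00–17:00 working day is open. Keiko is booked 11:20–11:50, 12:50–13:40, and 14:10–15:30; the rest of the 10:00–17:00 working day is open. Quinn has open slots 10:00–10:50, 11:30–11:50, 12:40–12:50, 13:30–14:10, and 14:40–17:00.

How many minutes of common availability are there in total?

70 minutes

Diego free within 10:00–17:00: 10:40–11:20, 11:30–11:50, 12:40–13:20, 15:40–15:50, 16:10–16:50.
Keiko free within 10:00–17:00: 10:00–11:20, 11:50–12:50, 13:40–14:10, 15:30–17:00.
Diego ∩ Keiko: 10:40–11:20, 12:40–12:50, 15:40–15:50, 16:10–16:50.
Diego ∩ Keiko ∩ Quinn: 10:40–10:50, 12:40–12:50, 15:40–15:50, 16:10–16:50.
Total common minutes: 10 + 10 + 10 + 40 = 70.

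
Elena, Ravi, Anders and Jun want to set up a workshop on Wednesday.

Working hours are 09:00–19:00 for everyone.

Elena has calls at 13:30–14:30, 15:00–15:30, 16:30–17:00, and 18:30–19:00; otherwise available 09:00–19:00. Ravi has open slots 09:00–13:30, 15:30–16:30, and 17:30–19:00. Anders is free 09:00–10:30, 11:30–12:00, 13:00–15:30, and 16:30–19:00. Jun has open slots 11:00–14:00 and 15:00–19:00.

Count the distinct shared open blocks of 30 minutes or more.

Elena free within 09:00–19:00: 09:00–13:30, 14:30–15:00, 15:30–16:30, 17:00–18:30.
Elena ∩ Ravi: 09:00–13:30, 15:30–16:30, 17:30–18:30.
Elena ∩ Ravi ∩ Anders: 09:00–10:30, 11:30–12:00, 13:00–13:30, 17:30–18:30.
Elena ∩ Ravi ∩ Anders ∩ Jun: 11:30–12:00, 13:00–13:30, 17:30–18:30.
Windows ≥ 30 min: 11:30–12:00, 13:00–13:30, 17:30–18:30.
That's 3 windows.

3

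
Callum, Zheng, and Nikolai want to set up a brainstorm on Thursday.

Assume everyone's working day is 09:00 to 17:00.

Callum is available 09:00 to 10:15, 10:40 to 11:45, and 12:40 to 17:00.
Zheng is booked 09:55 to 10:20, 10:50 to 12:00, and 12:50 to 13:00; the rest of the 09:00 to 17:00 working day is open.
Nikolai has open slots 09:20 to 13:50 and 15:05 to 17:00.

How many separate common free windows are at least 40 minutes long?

Zheng free within 09:00–17:00: 09:00–09:55, 10:20–10:50, 12:00–12:50, 13:00–17:00.
Callum ∩ Zheng: 09:00–09:55, 10:40–10:50, 12:40–12:50, 13:00–17:00.
Callum ∩ Zheng ∩ Nikolai: 09:20–09:55, 10:40–10:50, 12:40–12:50, 13:00–13:50, 15:05–17:00.
Windows ≥ 40 min: 13:00–13:50, 15:05–17:00.
That's 2 windows.

2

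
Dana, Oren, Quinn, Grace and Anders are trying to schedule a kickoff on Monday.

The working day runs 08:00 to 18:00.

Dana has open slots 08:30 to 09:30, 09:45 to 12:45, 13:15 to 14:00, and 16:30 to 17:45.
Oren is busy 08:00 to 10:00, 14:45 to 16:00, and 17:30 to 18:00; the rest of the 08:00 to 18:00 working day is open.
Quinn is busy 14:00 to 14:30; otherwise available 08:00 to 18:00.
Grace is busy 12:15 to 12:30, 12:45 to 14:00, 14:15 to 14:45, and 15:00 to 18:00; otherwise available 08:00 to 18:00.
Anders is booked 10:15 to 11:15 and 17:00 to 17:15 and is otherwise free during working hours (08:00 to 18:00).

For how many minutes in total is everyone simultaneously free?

90 minutes

Oren free within 08:00–18:00: 10:00–14:45, 16:00–17:30.
Quinn free within 08:00–18:00: 08:00–14:00, 14:30–18:00.
Grace free within 08:00–18:00: 08:00–12:15, 12:30–12:45, 14:00–14:15, 14:45–15:00.
Anders free within 08:00–18:00: 08:00–10:15, 11:15–17:00, 17:15–18:00.
Dana ∩ Oren: 10:00–12:45, 13:15–14:00, 16:30–17:30.
Dana ∩ Oren ∩ Quinn: 10:00–12:45, 13:15–14:00, 16:30–17:30.
Dana ∩ Oren ∩ Quinn ∩ Grace: 10:00–12:15, 12:30–12:45.
Dana ∩ Oren ∩ Quinn ∩ Grace ∩ Anders: 10:00–10:15, 11:15–12:15, 12:30–12:45.
Total common minutes: 15 + 60 + 15 = 90.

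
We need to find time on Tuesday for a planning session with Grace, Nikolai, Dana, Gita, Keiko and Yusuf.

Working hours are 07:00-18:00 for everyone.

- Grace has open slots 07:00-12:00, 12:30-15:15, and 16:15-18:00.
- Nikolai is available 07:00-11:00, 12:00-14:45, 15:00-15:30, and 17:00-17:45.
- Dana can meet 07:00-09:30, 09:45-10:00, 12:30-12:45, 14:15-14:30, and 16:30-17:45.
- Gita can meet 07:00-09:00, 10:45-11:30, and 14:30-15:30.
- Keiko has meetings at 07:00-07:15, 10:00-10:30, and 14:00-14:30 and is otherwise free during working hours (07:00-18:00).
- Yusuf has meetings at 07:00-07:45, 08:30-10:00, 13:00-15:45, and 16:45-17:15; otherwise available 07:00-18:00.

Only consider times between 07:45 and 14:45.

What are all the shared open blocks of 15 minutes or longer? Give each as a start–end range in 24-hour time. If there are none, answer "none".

07:45–08:30

Keiko free within 07:00–18:00: 07:15–10:00, 10:30–14:00, 14:30–18:00.
Yusuf free within 07:00–18:00: 07:45–08:30, 10:00–13:00, 15:45–16:45, 17:15–18:00.
Grace ∩ Nikolai: 07:00–11:00, 12:30–14:45, 15:00–15:15, 17:00–17:45.
Grace ∩ Nikolai ∩ Dana: 07:00–09:30, 09:45–10:00, 12:30–12:45, 14:15–14:30, 17:00–17:45.
Grace ∩ Nikolai ∩ Dana ∩ Gita: 07:00–09:00.
Grace ∩ Nikolai ∩ Dana ∩ Gita ∩ Keiko: 07:15–09:00.
Grace ∩ Nikolai ∩ Dana ∩ Gita ∩ Keiko ∩ Yusuf: 07:45–08:30.
Restricted to 07:45–14:45: 07:45–08:30.
Windows ≥ 15 min: 07:45–08:30.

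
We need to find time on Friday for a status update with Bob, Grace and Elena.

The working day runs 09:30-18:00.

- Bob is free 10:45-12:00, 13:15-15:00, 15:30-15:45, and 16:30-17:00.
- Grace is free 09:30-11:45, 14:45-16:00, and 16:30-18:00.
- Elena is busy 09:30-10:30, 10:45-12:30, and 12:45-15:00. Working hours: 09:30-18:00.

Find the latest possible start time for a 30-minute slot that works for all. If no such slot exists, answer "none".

16:30

Elena free within 09:30–18:00: 10:30–10:45, 12:30–12:45, 15:00–18:00.
Bob ∩ Grace: 10:45–11:45, 14:45–15:00, 15:30–15:45, 16:30–17:00.
Bob ∩ Grace ∩ Elena: 15:30–15:45, 16:30–17:00.
Windows ≥ 30 min: 16:30–17:00.
Latest start in the last window 16:30–17:00 is 17:00 − 30 min = 16:30.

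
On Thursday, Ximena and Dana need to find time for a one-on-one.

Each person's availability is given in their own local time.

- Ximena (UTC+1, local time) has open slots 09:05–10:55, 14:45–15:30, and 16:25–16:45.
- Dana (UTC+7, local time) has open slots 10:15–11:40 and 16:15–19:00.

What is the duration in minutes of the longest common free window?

40 minutes

Ximena → UTC: 08:05–09:55, 13:45–14:30, 15:25–15:45.
Dana → UTC: 03:15–04:40, 09:15–12:00.
Ximena ∩ Dana: 09:15–09:55.
Single common window of 40 minutes.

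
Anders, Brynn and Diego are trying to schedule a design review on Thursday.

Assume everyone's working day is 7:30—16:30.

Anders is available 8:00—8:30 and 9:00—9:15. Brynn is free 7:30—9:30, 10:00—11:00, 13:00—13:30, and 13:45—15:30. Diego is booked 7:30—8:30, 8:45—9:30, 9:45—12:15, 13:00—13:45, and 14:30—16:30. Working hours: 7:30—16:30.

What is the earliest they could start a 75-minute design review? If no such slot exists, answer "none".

none

Diego free within 07:30–16:30: 08:30–08:45, 09:30–09:45, 12:15–13:00, 13:45–14:30.
Anders ∩ Brynn: 08:00–08:30, 09:00–09:15.
Anders ∩ Brynn ∩ Diego: (none).
Windows ≥ 75 min: (none).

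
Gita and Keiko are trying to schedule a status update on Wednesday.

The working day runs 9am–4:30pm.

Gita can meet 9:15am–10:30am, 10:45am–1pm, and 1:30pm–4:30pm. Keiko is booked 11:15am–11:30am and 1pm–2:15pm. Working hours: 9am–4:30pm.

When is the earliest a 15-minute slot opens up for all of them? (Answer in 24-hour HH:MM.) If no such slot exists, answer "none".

Keiko free within 09:00–16:30: 09:00–11:15, 11:30–13:00, 14:15–16:30.
Gita ∩ Keiko: 09:15–10:30, 10:45–11:15, 11:30–13:00, 14:15–16:30.
Windows ≥ 15 min: 09:15–10:30, 10:45–11:15, 11:30–13:00, 14:15–16:30.
Earliest such window starts at 09:15.

09:15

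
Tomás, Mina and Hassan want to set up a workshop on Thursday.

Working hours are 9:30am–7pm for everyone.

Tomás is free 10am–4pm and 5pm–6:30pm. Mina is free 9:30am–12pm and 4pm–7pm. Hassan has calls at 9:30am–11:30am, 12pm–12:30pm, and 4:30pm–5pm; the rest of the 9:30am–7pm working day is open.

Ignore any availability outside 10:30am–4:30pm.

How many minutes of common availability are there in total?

Hassan free within 09:30–19:00: 11:30–12:00, 12:30–16:30, 17:00–19:00.
Tomás ∩ Mina: 10:00–12:00, 17:00–18:30.
Tomás ∩ Mina ∩ Hassan: 11:30–12:00, 17:00–18:30.
Restricted to 10:30–16:30: 11:30–12:00.
Total common minutes: 30.

30 minutes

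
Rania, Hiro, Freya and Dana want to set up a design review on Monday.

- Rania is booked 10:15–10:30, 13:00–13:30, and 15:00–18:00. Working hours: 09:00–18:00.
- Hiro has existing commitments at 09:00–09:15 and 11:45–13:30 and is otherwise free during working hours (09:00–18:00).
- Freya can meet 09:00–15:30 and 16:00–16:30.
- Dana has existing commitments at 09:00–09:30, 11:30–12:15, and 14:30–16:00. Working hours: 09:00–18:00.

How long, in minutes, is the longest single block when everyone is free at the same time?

Rania free within 09:00–18:00: 09:00–10:15, 10:30–13:00, 13:30–15:00.
Hiro free within 09:00–18:00: 09:15–11:45, 13:30–18:00.
Dana free within 09:00–18:00: 09:30–11:30, 12:15–14:30, 16:00–18:00.
Rania ∩ Hiro: 09:15–10:15, 10:30–11:45, 13:30–15:00.
Rania ∩ Hiro ∩ Freya: 09:15–10:15, 10:30–11:45, 13:30–15:00.
Rania ∩ Hiro ∩ Freya ∩ Dana: 09:30–10:15, 10:30–11:30, 13:30–14:30.
Common window lengths: 45, 60, 60 min; longest is 60.

60 minutes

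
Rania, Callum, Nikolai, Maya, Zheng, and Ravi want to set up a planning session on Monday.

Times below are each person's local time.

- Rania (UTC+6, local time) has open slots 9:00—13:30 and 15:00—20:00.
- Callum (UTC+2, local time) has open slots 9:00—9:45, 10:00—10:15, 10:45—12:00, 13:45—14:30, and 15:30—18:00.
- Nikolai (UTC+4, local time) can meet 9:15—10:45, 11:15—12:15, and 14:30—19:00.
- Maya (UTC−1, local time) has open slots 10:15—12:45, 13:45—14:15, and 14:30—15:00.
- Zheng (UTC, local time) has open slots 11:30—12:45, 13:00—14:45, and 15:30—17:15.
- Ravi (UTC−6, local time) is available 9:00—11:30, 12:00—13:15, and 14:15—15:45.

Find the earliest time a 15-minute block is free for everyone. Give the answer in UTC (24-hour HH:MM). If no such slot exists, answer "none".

Rania → UTC: 03:00–07:30, 09:00–14:00.
Callum → UTC: 07:00–07:45, 08:00–08:15, 08:45–10:00, 11:45–12:30, 13:30–16:00.
Nikolai → UTC: 05:15–06:45, 07:15–08:15, 10:30–15:00.
Maya → UTC: 11:15–13:45, 14:45–15:15, 15:30–16:00.
Zheng → UTC: 11:30–12:45, 13:00–14:45, 15:30–17:15.
Ravi → UTC: 15:00–17:30, 18:00–19:15, 20:15–21:45.
Rania ∩ Callum: 07:00–07:30, 09:00–10:00, 11:45–12:30, 13:30–14:00.
Rania ∩ Callum ∩ Nikolai: 07:15–07:30, 11:45–12:30, 13:30–14:00.
Rania ∩ Callum ∩ Nikolai ∩ Maya: 11:45–12:30, 13:30–13:45.
Rania ∩ Callum ∩ Nikolai ∩ Maya ∩ Zheng: 11:45–12:30, 13:30–13:45.
Rania ∩ Callum ∩ Nikolai ∩ Maya ∩ Zheng ∩ Ravi: (none).
Windows ≥ 15 min: (none).

none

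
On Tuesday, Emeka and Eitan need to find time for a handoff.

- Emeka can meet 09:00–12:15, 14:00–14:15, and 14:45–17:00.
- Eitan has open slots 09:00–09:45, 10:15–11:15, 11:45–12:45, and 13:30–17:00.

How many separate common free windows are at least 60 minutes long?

Emeka ∩ Eitan: 09:00–09:45, 10:15–11:15, 11:45–12:15, 14:00–14:15, 14:45–17:00.
Windows ≥ 60 min: 10:15–11:15, 14:45–17:00.
That's 2 windows.

2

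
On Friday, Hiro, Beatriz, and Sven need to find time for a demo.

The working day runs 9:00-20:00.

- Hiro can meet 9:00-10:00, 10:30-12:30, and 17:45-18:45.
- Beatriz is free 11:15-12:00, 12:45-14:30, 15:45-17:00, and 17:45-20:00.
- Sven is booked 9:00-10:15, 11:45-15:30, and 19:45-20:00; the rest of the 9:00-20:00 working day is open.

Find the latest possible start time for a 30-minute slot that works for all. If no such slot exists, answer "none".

Sven free within 09:00–20:00: 10:15–11:45, 15:30–19:45.
Hiro ∩ Beatriz: 11:15–12:00, 17:45–18:45.
Hiro ∩ Beatriz ∩ Sven: 11:15–11:45, 17:45–18:45.
Windows ≥ 30 min: 11:15–11:45, 17:45–18:45.
Latest start in the last window 17:45–18:45 is 18:45 − 30 min = 18:15.

18:15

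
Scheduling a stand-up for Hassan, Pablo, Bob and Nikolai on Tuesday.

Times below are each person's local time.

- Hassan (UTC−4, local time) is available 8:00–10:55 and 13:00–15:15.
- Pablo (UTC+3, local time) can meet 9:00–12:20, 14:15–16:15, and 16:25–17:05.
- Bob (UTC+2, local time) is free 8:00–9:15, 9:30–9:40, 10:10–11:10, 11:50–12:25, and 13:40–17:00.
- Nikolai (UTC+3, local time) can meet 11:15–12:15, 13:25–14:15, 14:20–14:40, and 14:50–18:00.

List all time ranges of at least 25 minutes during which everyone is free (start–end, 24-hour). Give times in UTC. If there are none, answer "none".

Hassan → UTC: 12:00–14:55, 17:00–19:15.
Pablo → UTC: 06:00–09:20, 11:15–13:15, 13:25–14:05.
Bob → UTC: 06:00–07:15, 07:30–07:40, 08:10–09:10, 09:50–10:25, 11:40–15:00.
Nikolai → UTC: 08:15–09:15, 10:25–11:15, 11:20–11:40, 11:50–15:00.
Hassan ∩ Pablo: 12:00–13:15, 13:25–14:05.
Hassan ∩ Pablo ∩ Bob: 12:00–13:15, 13:25–14:05.
Hassan ∩ Pablo ∩ Bob ∩ Nikolai: 12:00–13:15, 13:25–14:05.
Windows ≥ 25 min: 12:00–13:15, 13:25–14:05.

12:00–13:15, 13:25–14:05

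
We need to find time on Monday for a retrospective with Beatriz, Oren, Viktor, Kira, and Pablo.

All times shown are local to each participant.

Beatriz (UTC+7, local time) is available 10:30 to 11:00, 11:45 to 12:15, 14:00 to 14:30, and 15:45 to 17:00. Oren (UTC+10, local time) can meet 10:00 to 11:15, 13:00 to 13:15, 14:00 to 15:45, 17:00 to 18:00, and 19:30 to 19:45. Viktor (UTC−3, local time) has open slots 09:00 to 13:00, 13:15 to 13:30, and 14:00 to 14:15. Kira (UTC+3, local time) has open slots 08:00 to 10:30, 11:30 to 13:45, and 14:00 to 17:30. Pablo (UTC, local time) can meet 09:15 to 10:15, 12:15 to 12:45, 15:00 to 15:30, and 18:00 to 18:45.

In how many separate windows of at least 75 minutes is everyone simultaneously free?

0

Beatriz → UTC: 03:30–04:00, 04:45–05:15, 07:00–07:30, 08:45–10:00.
Oren → UTC: 00:00–01:15, 03:00–03:15, 04:00–05:45, 07:00–08:00, 09:30–09:45.
Viktor → UTC: 12:00–16:00, 16:15–16:30, 17:00–17:15.
Kira → UTC: 05:00–07:30, 08:30–10:45, 11:00–14:30.
Pablo → UTC: 09:15–10:15, 12:15–12:45, 15:00–15:30, 18:00–18:45.
Beatriz ∩ Oren: 04:45–05:15, 07:00–07:30, 09:30–09:45.
Beatriz ∩ Oren ∩ Viktor: (none).
Beatriz ∩ Oren ∩ Viktor ∩ Kira: (none).
Beatriz ∩ Oren ∩ Viktor ∩ Kira ∩ Pablo: (none).
Windows ≥ 75 min: (none).
That's 0 windows.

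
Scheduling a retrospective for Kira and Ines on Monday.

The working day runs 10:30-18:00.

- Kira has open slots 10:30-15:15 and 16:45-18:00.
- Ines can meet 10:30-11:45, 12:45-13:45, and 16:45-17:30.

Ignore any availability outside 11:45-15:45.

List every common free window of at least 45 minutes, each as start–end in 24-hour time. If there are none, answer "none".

12:45–13:45

Kira ∩ Ines: 10:30–11:45, 12:45–13:45, 16:45–17:30.
Restricted to 11:45–15:45: 12:45–13:45.
Windows ≥ 45 min: 12:45–13:45.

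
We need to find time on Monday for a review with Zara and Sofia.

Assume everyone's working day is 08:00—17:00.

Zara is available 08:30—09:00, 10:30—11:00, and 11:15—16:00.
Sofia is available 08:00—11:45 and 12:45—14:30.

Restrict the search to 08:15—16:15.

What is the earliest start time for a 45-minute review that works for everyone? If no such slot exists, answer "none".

12:45

Zara ∩ Sofia: 08:30–09:00, 10:30–11:00, 11:15–11:45, 12:45–14:30.
Restricted to 08:15–16:15: 08:30–09:00, 10:30–11:00, 11:15–11:45, 12:45–14:30.
Windows ≥ 45 min: 12:45–14:30.
Earliest such window starts at 12:45.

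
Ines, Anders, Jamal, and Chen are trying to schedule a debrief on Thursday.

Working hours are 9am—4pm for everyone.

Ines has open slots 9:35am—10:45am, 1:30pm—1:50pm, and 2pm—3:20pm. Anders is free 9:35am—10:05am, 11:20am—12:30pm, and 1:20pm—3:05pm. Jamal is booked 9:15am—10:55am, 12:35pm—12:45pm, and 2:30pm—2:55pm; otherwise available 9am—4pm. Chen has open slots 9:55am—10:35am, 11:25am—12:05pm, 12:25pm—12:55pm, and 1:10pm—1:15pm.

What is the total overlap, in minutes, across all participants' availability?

Jamal free within 09:00–16:00: 09:00–09:15, 10:55–12:35, 12:45–14:30, 14:55–16:00.
Ines ∩ Anders: 09:35–10:05, 13:30–13:50, 14:00–15:05.
Ines ∩ Anders ∩ Jamal: 13:30–13:50, 14:00–14:30, 14:55–15:05.
Ines ∩ Anders ∩ Jamal ∩ Chen: (none).
Total common minutes: 0.

0 minutes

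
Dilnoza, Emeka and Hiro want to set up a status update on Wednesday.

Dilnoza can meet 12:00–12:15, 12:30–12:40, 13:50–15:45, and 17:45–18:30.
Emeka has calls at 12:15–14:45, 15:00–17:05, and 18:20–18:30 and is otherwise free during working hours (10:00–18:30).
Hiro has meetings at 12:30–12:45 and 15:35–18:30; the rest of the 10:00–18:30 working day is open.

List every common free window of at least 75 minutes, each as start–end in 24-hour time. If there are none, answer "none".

none

Emeka free within 10:00–18:30: 10:00–12:15, 14:45–15:00, 17:05–18:20.
Hiro free within 10:00–18:30: 10:00–12:30, 12:45–15:35.
Dilnoza ∩ Emeka: 12:00–12:15, 14:45–15:00, 17:45–18:20.
Dilnoza ∩ Emeka ∩ Hiro: 12:00–12:15, 14:45–15:00.
Windows ≥ 75 min: (none).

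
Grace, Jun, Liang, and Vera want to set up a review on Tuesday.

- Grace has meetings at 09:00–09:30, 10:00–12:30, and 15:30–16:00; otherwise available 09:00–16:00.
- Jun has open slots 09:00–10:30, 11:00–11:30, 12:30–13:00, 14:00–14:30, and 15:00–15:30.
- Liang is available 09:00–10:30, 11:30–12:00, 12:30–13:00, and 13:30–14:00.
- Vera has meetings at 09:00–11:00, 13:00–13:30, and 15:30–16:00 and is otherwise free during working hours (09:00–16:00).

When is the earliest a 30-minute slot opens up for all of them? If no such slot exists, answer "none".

12:30

Grace free within 09:00–16:00: 09:30–10:00, 12:30–15:30.
Vera free within 09:00–16:00: 11:00–13:00, 13:30–15:30.
Grace ∩ Jun: 09:30–10:00, 12:30–13:00, 14:00–14:30, 15:00–15:30.
Grace ∩ Jun ∩ Liang: 09:30–10:00, 12:30–13:00.
Grace ∩ Jun ∩ Liang ∩ Vera: 12:30–13:00.
Windows ≥ 30 min: 12:30–13:00.
Earliest such window starts at 12:30.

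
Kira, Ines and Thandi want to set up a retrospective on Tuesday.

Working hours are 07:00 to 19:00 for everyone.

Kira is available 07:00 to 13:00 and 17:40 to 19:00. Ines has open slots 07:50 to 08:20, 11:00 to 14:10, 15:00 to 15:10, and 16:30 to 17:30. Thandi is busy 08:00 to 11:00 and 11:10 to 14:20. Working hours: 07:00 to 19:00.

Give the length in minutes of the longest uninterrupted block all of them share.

Thandi free within 07:00–19:00: 07:00–08:00, 11:00–11:10, 14:20–19:00.
Kira ∩ Ines: 07:50–08:20, 11:00–13:00.
Kira ∩ Ines ∩ Thandi: 07:50–08:00, 11:00–11:10.
Common window lengths: 10, 10 min; longest is 10.

10 minutes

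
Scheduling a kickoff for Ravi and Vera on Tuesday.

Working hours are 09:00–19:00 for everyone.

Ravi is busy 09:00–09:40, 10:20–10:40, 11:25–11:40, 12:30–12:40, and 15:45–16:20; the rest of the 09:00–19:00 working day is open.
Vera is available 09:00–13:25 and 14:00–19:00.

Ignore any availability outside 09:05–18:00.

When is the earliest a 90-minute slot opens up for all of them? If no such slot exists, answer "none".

Ravi free within 09:00–19:00: 09:40–10:20, 10:40–11:25, 11:40–12:30, 12:40–15:45, 16:20–19:00.
Ravi ∩ Vera: 09:40–10:20, 10:40–11:25, 11:40–12:30, 12:40–13:25, 14:00–15:45, 16:20–19:00.
Restricted to 09:05–18:00: 09:40–10:20, 10:40–11:25, 11:40–12:30, 12:40–13:25, 14:00–15:45, 16:20–18:00.
Windows ≥ 90 min: 14:00–15:45, 16:20–18:00.
Earliest such window starts at 14:00.

14:00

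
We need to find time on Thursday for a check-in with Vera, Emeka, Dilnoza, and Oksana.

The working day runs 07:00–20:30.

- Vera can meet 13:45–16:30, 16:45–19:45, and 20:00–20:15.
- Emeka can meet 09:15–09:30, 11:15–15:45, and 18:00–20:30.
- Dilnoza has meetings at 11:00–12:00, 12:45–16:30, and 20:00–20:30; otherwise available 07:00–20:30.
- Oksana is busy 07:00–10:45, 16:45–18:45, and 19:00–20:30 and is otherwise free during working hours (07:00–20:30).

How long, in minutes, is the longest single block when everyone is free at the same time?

Dilnoza free within 07:00–20:30: 07:00–11:00, 12:00–12:45, 16:30–20:00.
Oksana free within 07:00–20:30: 10:45–16:45, 18:45–19:00.
Vera ∩ Emeka: 13:45–15:45, 18:00–19:45, 20:00–20:15.
Vera ∩ Emeka ∩ Dilnoza: 18:00–19:45.
Vera ∩ Emeka ∩ Dilnoza ∩ Oksana: 18:45–19:00.
Single common window of 15 minutes.

15 minutes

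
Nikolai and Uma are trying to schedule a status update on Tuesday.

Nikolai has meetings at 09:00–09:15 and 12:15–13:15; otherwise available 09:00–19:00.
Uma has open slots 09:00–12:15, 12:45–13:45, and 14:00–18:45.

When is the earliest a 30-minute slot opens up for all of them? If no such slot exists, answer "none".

09:15

Nikolai free within 09:00–19:00: 09:15–12:15, 13:15–19:00.
Nikolai ∩ Uma: 09:15–12:15, 13:15–13:45, 14:00–18:45.
Windows ≥ 30 min: 09:15–12:15, 13:15–13:45, 14:00–18:45.
Earliest such window starts at 09:15.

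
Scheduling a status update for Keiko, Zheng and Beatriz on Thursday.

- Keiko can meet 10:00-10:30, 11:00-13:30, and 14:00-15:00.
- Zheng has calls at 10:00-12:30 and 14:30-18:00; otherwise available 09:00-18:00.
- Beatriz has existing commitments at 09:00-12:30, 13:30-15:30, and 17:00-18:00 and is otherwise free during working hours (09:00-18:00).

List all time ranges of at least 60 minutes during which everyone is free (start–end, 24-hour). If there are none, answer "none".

Zheng free within 09:00–18:00: 09:00–10:00, 12:30–14:30.
Beatriz free within 09:00–18:00: 12:30–13:30, 15:30–17:00.
Keiko ∩ Zheng: 12:30–13:30, 14:00–14:30.
Keiko ∩ Zheng ∩ Beatriz: 12:30–13:30.
Windows ≥ 60 min: 12:30–13:30.

12:30–13:30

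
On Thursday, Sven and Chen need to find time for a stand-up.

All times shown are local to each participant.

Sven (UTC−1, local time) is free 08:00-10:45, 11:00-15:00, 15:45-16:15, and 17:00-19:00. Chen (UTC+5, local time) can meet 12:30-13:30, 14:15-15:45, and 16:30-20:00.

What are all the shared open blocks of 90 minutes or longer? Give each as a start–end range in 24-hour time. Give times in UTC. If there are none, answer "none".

Sven → UTC: 09:00–11:45, 12:00–16:00, 16:45–17:15, 18:00–20:00.
Chen → UTC: 07:30–08:30, 09:15–10:45, 11:30–15:00.
Sven ∩ Chen: 09:15–10:45, 11:30–11:45, 12:00–15:00.
Windows ≥ 90 min: 09:15–10:45, 12:00–15:00.

09:15–10:45, 12:00–15:00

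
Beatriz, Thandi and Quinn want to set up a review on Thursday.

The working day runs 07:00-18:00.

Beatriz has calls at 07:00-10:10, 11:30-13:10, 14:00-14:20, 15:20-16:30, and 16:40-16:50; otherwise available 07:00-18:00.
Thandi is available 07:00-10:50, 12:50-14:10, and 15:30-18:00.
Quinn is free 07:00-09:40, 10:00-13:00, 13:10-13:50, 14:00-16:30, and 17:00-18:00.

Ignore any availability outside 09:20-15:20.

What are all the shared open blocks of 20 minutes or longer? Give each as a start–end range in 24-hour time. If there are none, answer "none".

Beatriz free within 07:00–18:00: 10:10–11:30, 13:10–14:00, 14:20–15:20, 16:30–16:40, 16:50–18:00.
Beatriz ∩ Thandi: 10:10–10:50, 13:10–14:00, 16:30–16:40, 16:50–18:00.
Beatriz ∩ Thandi ∩ Quinn: 10:10–10:50, 13:10–13:50, 17:00–18:00.
Restricted to 09:20–15:20: 10:10–10:50, 13:10–13:50.
Windows ≥ 20 min: 10:10–10:50, 13:10–13:50.

10:10–10:50, 13:10–13:50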